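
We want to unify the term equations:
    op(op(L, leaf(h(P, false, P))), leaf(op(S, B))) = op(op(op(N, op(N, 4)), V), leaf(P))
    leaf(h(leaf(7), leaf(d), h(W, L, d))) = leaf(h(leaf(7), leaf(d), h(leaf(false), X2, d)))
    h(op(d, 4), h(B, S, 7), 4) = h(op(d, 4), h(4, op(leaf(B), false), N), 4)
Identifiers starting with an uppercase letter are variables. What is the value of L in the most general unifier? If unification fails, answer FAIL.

Decompose op/2: op(L, leaf(h(P, false, P))) = op(op(N, op(N, 4)), V),  leaf(op(S, B)) = leaf(P).
Decompose op/2: L = op(N, op(N, 4)),  leaf(h(P, false, P)) = V.
Bind L := op(N, op(N, 4)); substituting into the one remaining equation that mentions L gives: leaf(h(leaf(7), leaf(d), h(W, op(N, op(N, 4)), d))) = leaf(h(leaf(7), leaf(d), h(leaf(false), X2, d))).
Bind V := leaf(h(P, false, P)); no other remaining equation mentions V.
Decompose leaf/1: op(S, B) = P.
Bind P := op(S, B); no other remaining equation mentions P. Substituting into the earlier binding gives V := leaf(h(op(S, B), false, op(S, B))).
Decompose leaf/1: h(leaf(7), leaf(d), h(W, op(N, op(N, 4)), d)) = h(leaf(7), leaf(d), h(leaf(false), X2, d)).
Decompose h/3: leaf(7) = leaf(7),  leaf(d) = leaf(d),  h(W, op(N, op(N, 4)), d) = h(leaf(false), X2, d).
Delete trivial equation leaf(7) = leaf(7).
Delete trivial equation leaf(d) = leaf(d).
Decompose h/3: W = leaf(false),  op(N, op(N, 4)) = X2,  d = d.
Bind W := leaf(false); no other remaining equation mentions W.
Bind X2 := op(N, op(N, 4)); no other remaining equation mentions X2.
Delete trivial equation d = d.
Decompose h/3: op(d, 4) = op(d, 4),  h(B, S, 7) = h(4, op(leaf(B), false), N),  4 = 4.
Delete trivial equation op(d, 4) = op(d, 4).
Decompose h/3: B = 4,  S = op(leaf(B), false),  7 = N.
Bind B := 4; substituting into the one remaining equation that mentions B gives: S = op(leaf(4), false). Substituting into the earlier bindings gives V := leaf(h(op(S, 4), false, op(S, 4))), P := op(S, 4).
Bind S := op(leaf(4), false); no other remaining equation mentions S. Substituting into the earlier bindings gives V := leaf(h(op(op(leaf(4), false), 4), false, op(op(leaf(4), false), 4))), P := op(op(leaf(4), false), 4).
Bind N := 7; no other remaining equation mentions N. Substituting into the earlier bindings gives L := op(7, op(7, 4)), X2 := op(7, op(7, 4)).
Delete trivial equation 4 = 4.
MGU = { L ↦ op(7, op(7, 4)), V ↦ leaf(h(op(op(leaf(4), false), 4), false, op(op(leaf(4), false), 4))), P ↦ op(op(leaf(4), false), 4), W ↦ leaf(false), X2 ↦ op(7, op(7, 4)), B ↦ 4, S ↦ op(leaf(4), false), N ↦ 7 }, so L ↦ op(7, op(7, 4)).

op(7, op(7, 4))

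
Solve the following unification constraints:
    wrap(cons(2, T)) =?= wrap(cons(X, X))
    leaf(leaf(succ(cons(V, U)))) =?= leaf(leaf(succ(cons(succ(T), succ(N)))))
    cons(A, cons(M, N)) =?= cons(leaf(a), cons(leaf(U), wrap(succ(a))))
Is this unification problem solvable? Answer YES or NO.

YES

Decompose wrap/1: cons(2, T) =?= cons(X, X).
Decompose cons/2: 2 =?= X,  T =?= X.
Bind X := 2; substituting into the one remaining equation that mentions X gives: T =?= 2.
Bind T := 2; substituting into the one remaining equation that mentions T gives: leaf(leaf(succ(cons(V, U)))) =?= leaf(leaf(succ(cons(succ(2), succ(N))))).
Decompose leaf/1: leaf(succ(cons(V, U))) =?= leaf(succ(cons(succ(2), succ(N)))).
Decompose leaf/1: succ(cons(V, U)) =?= succ(cons(succ(2), succ(N))).
Decompose succ/1: cons(V, U) =?= cons(succ(2), succ(N)).
Decompose cons/2: V =?= succ(2),  U =?= succ(N).
Bind V := succ(2); no other remaining equation mentions V.
Bind U := succ(N); substituting into the remaining equation gives: cons(A, cons(M, N)) =?= cons(leaf(a), cons(leaf(succ(N)), wrap(succ(a)))).
Decompose cons/2: A =?= leaf(a),  cons(M, N) =?= cons(leaf(succ(N)), wrap(succ(a))).
Bind A := leaf(a); no other remaining equation mentions A.
Decompose cons/2: M =?= leaf(succ(N)),  N =?= wrap(succ(a)).
Bind M := leaf(succ(N)); no other remaining equation mentions M.
Bind N := wrap(succ(a)). Substituting into the earlier bindings gives U := succ(wrap(succ(a))), M := leaf(succ(wrap(succ(a)))).
No equations remain and no clash or occurs-check failure arose, so a unifier exists.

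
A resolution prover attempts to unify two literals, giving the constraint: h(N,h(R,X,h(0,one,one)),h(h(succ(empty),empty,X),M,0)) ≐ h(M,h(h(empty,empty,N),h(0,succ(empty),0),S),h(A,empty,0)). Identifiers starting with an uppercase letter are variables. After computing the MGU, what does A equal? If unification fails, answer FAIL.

h(succ(empty),empty,h(0,succ(empty),0))

Decompose h/3: N ≐ M,  h(R,X,h(0,one,one)) ≐ h(h(empty,empty,N),h(0,succ(empty),0),S),  h(h(succ(empty),empty,X),M,0) ≐ h(A,empty,0).
Bind N := M; substituting into the one remaining equation that mentions N gives: h(R,X,h(0,one,one)) ≐ h(h(empty,empty,M),h(0,succ(empty),0),S).
Decompose h/3: R ≐ h(empty,empty,M),  X ≐ h(0,succ(empty),0),  h(0,one,one) ≐ S.
Bind R := h(empty,empty,M); no other remaining equation mentions R.
Bind X := h(0,succ(empty),0); substituting into the one remaining equation that mentions X gives: h(h(succ(empty),empty,h(0,succ(empty),0)),M,0) ≐ h(A,empty,0).
Bind S := h(0,one,one); no other remaining equation mentions S.
Decompose h/3: h(succ(empty),empty,h(0,succ(empty),0)) ≐ A,  M ≐ empty,  0 ≐ 0.
Bind A := h(succ(empty),empty,h(0,succ(empty),0)); no other remaining equation mentions A.
Bind M := empty; no other remaining equation mentions M. Substituting into the earlier bindings gives N := empty, R := h(empty,empty,empty).
Delete trivial equation 0 ≐ 0.
MGU = { N -> empty, R -> h(empty,empty,empty), X -> h(0,succ(empty),0), S -> h(0,one,one), A -> h(succ(empty),empty,h(0,succ(empty),0)), M -> empty }, so A -> h(succ(empty),empty,h(0,succ(empty),0)).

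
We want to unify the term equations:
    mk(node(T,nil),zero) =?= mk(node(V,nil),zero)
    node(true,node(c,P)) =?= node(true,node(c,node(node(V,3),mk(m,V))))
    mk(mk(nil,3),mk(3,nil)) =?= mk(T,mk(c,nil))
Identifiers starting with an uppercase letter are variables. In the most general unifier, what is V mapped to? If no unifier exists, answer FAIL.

Decompose mk/2: node(T,nil) =?= node(V,nil),  zero =?= zero.
Decompose node/2: T =?= V,  nil =?= nil.
Bind T := V; substituting into the one remaining equation that mentions T gives: mk(mk(nil,3),mk(3,nil)) =?= mk(V,mk(c,nil)).
Delete trivial equation nil =?= nil.
Delete trivial equation zero =?= zero.
Decompose node/2: true =?= true,  node(c,P) =?= node(c,node(node(V,3),mk(m,V))).
Delete trivial equation true =?= true.
Decompose node/2: c =?= c,  P =?= node(node(V,3),mk(m,V)).
Delete trivial equation c =?= c.
Bind P := node(node(V,3),mk(m,V)); no other remaining equation mentions P.
Decompose mk/2: mk(nil,3) =?= V,  mk(3,nil) =?= mk(c,nil).
Bind V := mk(nil,3); no other remaining equation mentions V. Substituting into the earlier bindings gives T := mk(nil,3), P := node(node(mk(nil,3),3),mk(m,mk(nil,3))).
Decompose mk/2: 3 =?= c,  nil =?= nil.
Clash: constants 3 and c differ; no unifier exists.

FAIL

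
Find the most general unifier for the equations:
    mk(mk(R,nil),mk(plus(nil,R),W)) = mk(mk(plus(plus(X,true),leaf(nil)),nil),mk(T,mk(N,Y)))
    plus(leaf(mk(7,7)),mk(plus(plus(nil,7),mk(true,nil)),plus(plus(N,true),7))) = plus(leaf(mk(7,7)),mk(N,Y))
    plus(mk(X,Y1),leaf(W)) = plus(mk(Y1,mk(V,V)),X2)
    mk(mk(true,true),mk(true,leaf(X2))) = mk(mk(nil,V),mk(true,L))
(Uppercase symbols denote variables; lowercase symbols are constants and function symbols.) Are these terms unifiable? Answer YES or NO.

NO

Decompose mk/2: mk(R,nil) = mk(plus(plus(X,true),leaf(nil)),nil),  mk(plus(nil,R),W) = mk(T,mk(N,Y)).
Decompose mk/2: R = plus(plus(X,true),leaf(nil)),  nil = nil.
Bind R := plus(plus(X,true),leaf(nil)); substituting into the one remaining equation that mentions R gives: mk(plus(nil,plus(plus(X,true),leaf(nil))),W) = mk(T,mk(N,Y)).
Delete trivial equation nil = nil.
Decompose mk/2: plus(nil,plus(plus(X,true),leaf(nil))) = T,  W = mk(N,Y).
Bind T := plus(nil,plus(plus(X,true),leaf(nil))); no other remaining equation mentions T.
Bind W := mk(N,Y); substituting into the one remaining equation that mentions W gives: plus(mk(X,Y1),leaf(mk(N,Y))) = plus(mk(Y1,mk(V,V)),X2).
Decompose plus/2: leaf(mk(7,7)) = leaf(mk(7,7)),  mk(plus(plus(nil,7),mk(true,nil)),plus(plus(N,true),7)) = mk(N,Y).
Delete trivial equation leaf(mk(7,7)) = leaf(mk(7,7)).
Decompose mk/2: plus(plus(nil,7),mk(true,nil)) = N,  plus(plus(N,true),7) = Y.
Bind N := plus(plus(nil,7),mk(true,nil)); substituting into the 2 remaining equations that mention N gives: plus(plus(plus(plus(nil,7),mk(true,nil)),true),7) = Y,  plus(mk(X,Y1),leaf(mk(plus(plus(nil,7),mk(true,nil)),Y))) = plus(mk(Y1,mk(V,V)),X2). Substituting into the earlier binding gives W := mk(plus(plus(nil,7),mk(true,nil)),Y).
Bind Y := plus(plus(plus(plus(nil,7),mk(true,nil)),true),7); substituting into the one remaining equation that mentions Y gives: plus(mk(X,Y1),leaf(mk(plus(plus(nil,7),mk(true,nil)),plus(plus(plus(plus(nil,7),mk(true,nil)),true),7)))) = plus(mk(Y1,mk(V,V)),X2). Substituting into the earlier binding gives W := mk(plus(plus(nil,7),mk(true,nil)),plus(plus(plus(plus(nil,7),mk(true,nil)),true),7)).
Decompose plus/2: mk(X,Y1) = mk(Y1,mk(V,V)),  leaf(mk(plus(plus(nil,7),mk(true,nil)),plus(plus(plus(plus(nil,7),mk(true,nil)),true),7))) = X2.
Decompose mk/2: X = Y1,  Y1 = mk(V,V).
Bind X := Y1; no other remaining equation mentions X. Substituting into the earlier bindings gives R := plus(plus(Y1,true),leaf(nil)), T := plus(nil,plus(plus(Y1,true),leaf(nil))).
Bind Y1 := mk(V,V); no other remaining equation mentions Y1. Substituting into the earlier bindings gives R := plus(plus(mk(V,V),true),leaf(nil)), T := plus(nil,plus(plus(mk(V,V),true),leaf(nil))), X := mk(V,V).
Bind X2 := leaf(mk(plus(plus(nil,7),mk(true,nil)),plus(plus(plus(plus(nil,7),mk(true,nil)),true),7))); substituting into the remaining equation gives: mk(mk(true,true),mk(true,leaf(leaf(mk(plus(plus(nil,7),mk(true,nil)),plus(plus(plus(plus(nil,7),mk(true,nil)),true),7)))))) = mk(mk(nil,V),mk(true,L)).
Decompose mk/2: mk(true,true) = mk(nil,V),  mk(true,leaf(leaf(mk(plus(plus(nil,7),mk(true,nil)),plus(plus(plus(plus(nil,7),mk(true,nil)),true),7))))) = mk(true,L).
Decompose mk/2: true = nil,  true = V.
Clash: constants true and nil differ; no unifier exists.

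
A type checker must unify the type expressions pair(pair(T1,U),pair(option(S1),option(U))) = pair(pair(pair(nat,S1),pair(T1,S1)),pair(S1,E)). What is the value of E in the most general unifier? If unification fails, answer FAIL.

FAIL

Decompose pair/2: pair(T1,U) = pair(pair(nat,S1),pair(T1,S1)),  pair(option(S1),option(U)) = pair(S1,E).
Decompose pair/2: T1 = pair(nat,S1),  U = pair(T1,S1).
Bind T1 := pair(nat,S1); substituting into the one remaining equation that mentions T1 gives: U = pair(pair(nat,S1),S1).
Bind U := pair(pair(nat,S1),S1); substituting into the remaining equation gives: pair(option(S1),option(pair(pair(nat,S1),S1))) = pair(S1,E).
Decompose pair/2: option(S1) = S1,  option(pair(pair(nat,S1),S1)) = E.
Occurs check fails: S1 occurs in option(S1); the equation S1 = option(S1) has no finite solution.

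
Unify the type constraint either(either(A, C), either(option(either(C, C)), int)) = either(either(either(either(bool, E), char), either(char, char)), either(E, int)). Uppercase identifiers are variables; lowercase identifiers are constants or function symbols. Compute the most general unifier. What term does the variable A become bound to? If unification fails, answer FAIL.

either(either(bool, option(either(either(char, char), either(char, char)))), char)

Decompose either/2: either(A, C) = either(either(either(bool, E), char), either(char, char)),  either(option(either(C, C)), int) = either(E, int).
Decompose either/2: A = either(either(bool, E), char),  C = either(char, char).
Bind A := either(either(bool, E), char); no other remaining equation mentions A.
Bind C := either(char, char); substituting into the remaining equation gives: either(option(either(either(char, char), either(char, char))), int) = either(E, int).
Decompose either/2: option(either(either(char, char), either(char, char))) = E,  int = int.
Bind E := option(either(either(char, char), either(char, char))); no other remaining equation mentions E. Substituting into the earlier binding gives A := either(either(bool, option(either(either(char, char), either(char, char)))), char).
Delete trivial equation int = int.
MGU = { A := either(either(bool, option(either(either(char, char), either(char, char)))), char), C := either(char, char), E := option(either(either(char, char), either(char, char))) }, so A := either(either(bool, option(either(either(char, char), either(char, char)))), char).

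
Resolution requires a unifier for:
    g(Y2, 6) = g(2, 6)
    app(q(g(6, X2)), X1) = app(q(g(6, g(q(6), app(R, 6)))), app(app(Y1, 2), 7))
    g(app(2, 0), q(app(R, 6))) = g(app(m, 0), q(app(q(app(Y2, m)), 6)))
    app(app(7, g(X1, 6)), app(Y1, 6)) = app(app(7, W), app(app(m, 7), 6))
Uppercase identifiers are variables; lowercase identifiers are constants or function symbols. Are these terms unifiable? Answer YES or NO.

NO

Decompose g/2: Y2 = 2,  6 = 6.
Bind Y2 := 2; substituting into the one remaining equation that mentions Y2 gives: g(app(2, 0), q(app(R, 6))) = g(app(m, 0), q(app(q(app(2, m)), 6))).
Delete trivial equation 6 = 6.
Decompose app/2: q(g(6, X2)) = q(g(6, g(q(6), app(R, 6)))),  X1 = app(app(Y1, 2), 7).
Decompose q/1: g(6, X2) = g(6, g(q(6), app(R, 6))).
Decompose g/2: 6 = 6,  X2 = g(q(6), app(R, 6)).
Delete trivial equation 6 = 6.
Bind X2 := g(q(6), app(R, 6)); no other remaining equation mentions X2.
Bind X1 := app(app(Y1, 2), 7); substituting into the one remaining equation that mentions X1 gives: app(app(7, g(app(app(Y1, 2), 7), 6)), app(Y1, 6)) = app(app(7, W), app(app(m, 7), 6)).
Decompose g/2: app(2, 0) = app(m, 0),  q(app(R, 6)) = q(app(q(app(2, m)), 6)).
Decompose app/2: 2 = m,  0 = 0.
Clash: constants 2 and m differ; no unifier exists.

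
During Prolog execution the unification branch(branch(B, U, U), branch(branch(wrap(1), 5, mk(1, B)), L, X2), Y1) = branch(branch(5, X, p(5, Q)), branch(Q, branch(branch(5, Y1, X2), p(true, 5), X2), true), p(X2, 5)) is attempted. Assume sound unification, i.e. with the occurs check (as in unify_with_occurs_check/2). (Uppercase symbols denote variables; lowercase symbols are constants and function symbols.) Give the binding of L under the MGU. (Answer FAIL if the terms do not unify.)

Decompose branch/3: branch(B, U, U) = branch(5, X, p(5, Q)),  branch(branch(wrap(1), 5, mk(1, B)), L, X2) = branch(Q, branch(branch(5, Y1, X2), p(true, 5), X2), true),  Y1 = p(X2, 5).
Decompose branch/3: B = 5,  U = X,  U = p(5, Q).
Bind B := 5; substituting into the one remaining equation that mentions B gives: branch(branch(wrap(1), 5, mk(1, 5)), L, X2) = branch(Q, branch(branch(5, Y1, X2), p(true, 5), X2), true).
Bind U := X; substituting into the one remaining equation that mentions U gives: X = p(5, Q).
Bind X := p(5, Q); no other remaining equation mentions X. Substituting into the earlier binding gives U := p(5, Q).
Decompose branch/3: branch(wrap(1), 5, mk(1, 5)) = Q,  L = branch(branch(5, Y1, X2), p(true, 5), X2),  X2 = true.
Bind Q := branch(wrap(1), 5, mk(1, 5)); no other remaining equation mentions Q. Substituting into the earlier bindings gives U := p(5, branch(wrap(1), 5, mk(1, 5))), X := p(5, branch(wrap(1), 5, mk(1, 5))).
Bind L := branch(branch(5, Y1, X2), p(true, 5), X2); no other remaining equation mentions L.
Bind X2 := true; substituting into the remaining equation gives: Y1 = p(true, 5). Substituting into the earlier binding gives L := branch(branch(5, Y1, true), p(true, 5), true).
Bind Y1 := p(true, 5). Substituting into the earlier binding gives L := branch(branch(5, p(true, 5), true), p(true, 5), true).
MGU = { B -> 5, U -> p(5, branch(wrap(1), 5, mk(1, 5))), X -> p(5, branch(wrap(1), 5, mk(1, 5))), Q -> branch(wrap(1), 5, mk(1, 5)), L -> branch(branch(5, p(true, 5), true), p(true, 5), true), X2 -> true, Y1 -> p(true, 5) }, so L -> branch(branch(5, p(true, 5), true), p(true, 5), true).

branch(branch(5, p(true, 5), true), p(true, 5), true)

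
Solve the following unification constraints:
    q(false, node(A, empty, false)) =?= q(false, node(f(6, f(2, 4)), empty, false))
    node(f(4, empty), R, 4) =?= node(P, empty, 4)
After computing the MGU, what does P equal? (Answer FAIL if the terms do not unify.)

Decompose q/2: false =?= false,  node(A, empty, false) =?= node(f(6, f(2, 4)), empty, false).
Delete trivial equation false =?= false.
Decompose node/3: A =?= f(6, f(2, 4)),  empty =?= empty,  false =?= false.
Bind A := f(6, f(2, 4)); no other remaining equation mentions A.
Delete trivial equation empty =?= empty.
Delete trivial equation false =?= false.
Decompose node/3: f(4, empty) =?= P,  R =?= empty,  4 =?= 4.
Bind P := f(4, empty); no other remaining equation mentions P.
Bind R := empty; no other remaining equation mentions R.
Delete trivial equation 4 =?= 4.
MGU = { A := f(6, f(2, 4)), P := f(4, empty), R := empty }, so P := f(4, empty).

f(4, empty)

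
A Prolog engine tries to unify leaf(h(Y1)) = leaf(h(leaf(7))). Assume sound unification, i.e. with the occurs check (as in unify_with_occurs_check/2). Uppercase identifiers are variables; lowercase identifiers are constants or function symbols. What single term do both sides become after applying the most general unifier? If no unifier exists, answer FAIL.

Decompose leaf/1: h(Y1) = h(leaf(7)).
Decompose h/1: Y1 = leaf(7).
Bind Y1 := leaf(7).
Applying the MGU to either side gives leaf(h(leaf(7))).

leaf(h(leaf(7)))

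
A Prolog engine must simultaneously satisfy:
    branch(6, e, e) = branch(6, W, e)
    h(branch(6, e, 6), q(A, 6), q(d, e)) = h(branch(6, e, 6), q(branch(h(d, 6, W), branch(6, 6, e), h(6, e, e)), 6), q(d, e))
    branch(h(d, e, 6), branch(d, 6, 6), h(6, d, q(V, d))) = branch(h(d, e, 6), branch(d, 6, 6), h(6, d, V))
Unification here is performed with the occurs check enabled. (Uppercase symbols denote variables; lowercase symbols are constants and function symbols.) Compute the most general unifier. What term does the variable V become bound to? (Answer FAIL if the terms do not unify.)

FAIL

Decompose branch/3: 6 = 6,  e = W,  e = e.
Delete trivial equation 6 = 6.
Bind W := e; substituting into the one remaining equation that mentions W gives: h(branch(6, e, 6), q(A, 6), q(d, e)) = h(branch(6, e, 6), q(branch(h(d, 6, e), branch(6, 6, e), h(6, e, e)), 6), q(d, e)).
Delete trivial equation e = e.
Decompose h/3: branch(6, e, 6) = branch(6, e, 6),  q(A, 6) = q(branch(h(d, 6, e), branch(6, 6, e), h(6, e, e)), 6),  q(d, e) = q(d, e).
Delete trivial equation branch(6, e, 6) = branch(6, e, 6).
Decompose q/2: A = branch(h(d, 6, e), branch(6, 6, e), h(6, e, e)),  6 = 6.
Bind A := branch(h(d, 6, e), branch(6, 6, e), h(6, e, e)); no other remaining equation mentions A.
Delete trivial equation 6 = 6.
Delete trivial equation q(d, e) = q(d, e).
Decompose branch/3: h(d, e, 6) = h(d, e, 6),  branch(d, 6, 6) = branch(d, 6, 6),  h(6, d, q(V, d)) = h(6, d, V).
Delete trivial equation h(d, e, 6) = h(d, e, 6).
Delete trivial equation branch(d, 6, 6) = branch(d, 6, 6).
Decompose h/3: 6 = 6,  d = d,  q(V, d) = V.
Delete trivial equation 6 = 6.
Delete trivial equation d = d.
Occurs check fails: V occurs in q(V, d); the equation V = q(V, d) has no finite solution.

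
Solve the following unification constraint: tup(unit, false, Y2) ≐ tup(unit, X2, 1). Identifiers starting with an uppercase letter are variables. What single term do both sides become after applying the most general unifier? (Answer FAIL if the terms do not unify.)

tup(unit, false, 1)

Decompose tup/3: unit ≐ unit,  false ≐ X2,  Y2 ≐ 1.
Delete trivial equation unit ≐ unit.
Bind X2 := false; no other remaining equation mentions X2.
Bind Y2 := 1.
Applying the MGU to either side gives tup(unit, false, 1).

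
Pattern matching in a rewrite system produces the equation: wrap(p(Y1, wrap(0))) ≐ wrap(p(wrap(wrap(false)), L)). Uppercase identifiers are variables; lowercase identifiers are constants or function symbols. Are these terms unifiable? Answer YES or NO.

Decompose wrap/1: p(Y1, wrap(0)) ≐ p(wrap(wrap(false)), L).
Decompose p/2: Y1 ≐ wrap(wrap(false)),  wrap(0) ≐ L.
Bind Y1 := wrap(wrap(false)); no other remaining equation mentions Y1.
Bind L := wrap(0).
No equations remain and no clash or occurs-check failure arose, so a unifier exists.

YES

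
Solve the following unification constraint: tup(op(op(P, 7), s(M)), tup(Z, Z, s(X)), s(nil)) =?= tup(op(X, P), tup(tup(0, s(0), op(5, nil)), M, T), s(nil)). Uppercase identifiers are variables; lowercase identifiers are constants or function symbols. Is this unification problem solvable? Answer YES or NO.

Decompose tup/3: op(op(P, 7), s(M)) =?= op(X, P),  tup(Z, Z, s(X)) =?= tup(tup(0, s(0), op(5, nil)), M, T),  s(nil) =?= s(nil).
Decompose op/2: op(P, 7) =?= X,  s(M) =?= P.
Bind X := op(P, 7); substituting into the one remaining equation that mentions X gives: tup(Z, Z, s(op(P, 7))) =?= tup(tup(0, s(0), op(5, nil)), M, T).
Bind P := s(M); substituting into the one remaining equation that mentions P gives: tup(Z, Z, s(op(s(M), 7))) =?= tup(tup(0, s(0), op(5, nil)), M, T). Substituting into the earlier binding gives X := op(s(M), 7).
Decompose tup/3: Z =?= tup(0, s(0), op(5, nil)),  Z =?= M,  s(op(s(M), 7)) =?= T.
Bind Z := tup(0, s(0), op(5, nil)); substituting into the one remaining equation that mentions Z gives: tup(0, s(0), op(5, nil)) =?= M.
Bind M := tup(0, s(0), op(5, nil)); substituting into the one remaining equation that mentions M gives: s(op(s(tup(0, s(0), op(5, nil))), 7)) =?= T. Substituting into the earlier bindings gives X := op(s(tup(0, s(0), op(5, nil))), 7), P := s(tup(0, s(0), op(5, nil))).
Bind T := s(op(s(tup(0, s(0), op(5, nil))), 7)); no other remaining equation mentions T.
Delete trivial equation s(nil) =?= s(nil).
No equations remain and no clash or occurs-check failure arose, so a unifier exists.

YES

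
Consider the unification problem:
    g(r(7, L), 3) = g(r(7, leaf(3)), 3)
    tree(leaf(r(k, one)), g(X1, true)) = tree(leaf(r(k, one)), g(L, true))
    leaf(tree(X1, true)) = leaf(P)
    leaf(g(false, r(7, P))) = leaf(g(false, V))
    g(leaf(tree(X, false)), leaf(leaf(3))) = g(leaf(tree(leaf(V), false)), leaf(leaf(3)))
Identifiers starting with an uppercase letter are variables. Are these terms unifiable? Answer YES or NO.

Decompose g/2: r(7, L) = r(7, leaf(3)),  3 = 3.
Decompose r/2: 7 = 7,  L = leaf(3).
Delete trivial equation 7 = 7.
Bind L := leaf(3); substituting into the one remaining equation that mentions L gives: tree(leaf(r(k, one)), g(X1, true)) = tree(leaf(r(k, one)), g(leaf(3), true)).
Delete trivial equation 3 = 3.
Decompose tree/2: leaf(r(k, one)) = leaf(r(k, one)),  g(X1, true) = g(leaf(3), true).
Delete trivial equation leaf(r(k, one)) = leaf(r(k, one)).
Decompose g/2: X1 = leaf(3),  true = true.
Bind X1 := leaf(3); substituting into the one remaining equation that mentions X1 gives: leaf(tree(leaf(3), true)) = leaf(P).
Delete trivial equation true = true.
Decompose leaf/1: tree(leaf(3), true) = P.
Bind P := tree(leaf(3), true); substituting into the one remaining equation that mentions P gives: leaf(g(false, r(7, tree(leaf(3), true)))) = leaf(g(false, V)).
Decompose leaf/1: g(false, r(7, tree(leaf(3), true))) = g(false, V).
Decompose g/2: false = false,  r(7, tree(leaf(3), true)) = V.
Delete trivial equation false = false.
Bind V := r(7, tree(leaf(3), true)); substituting into the remaining equation gives: g(leaf(tree(X, false)), leaf(leaf(3))) = g(leaf(tree(leaf(r(7, tree(leaf(3), true))), false)), leaf(leaf(3))).
Decompose g/2: leaf(tree(X, false)) = leaf(tree(leaf(r(7, tree(leaf(3), true))), false)),  leaf(leaf(3)) = leaf(leaf(3)).
Decompose leaf/1: tree(X, false) = tree(leaf(r(7, tree(leaf(3), true))), false).
Decompose tree/2: X = leaf(r(7, tree(leaf(3), true))),  false = false.
Bind X := leaf(r(7, tree(leaf(3), true))); no other remaining equation mentions X.
Delete trivial equation false = false.
Delete trivial equation leaf(leaf(3)) = leaf(leaf(3)).
No equations remain and no clash or occurs-check failure arose, so a unifier exists.

YES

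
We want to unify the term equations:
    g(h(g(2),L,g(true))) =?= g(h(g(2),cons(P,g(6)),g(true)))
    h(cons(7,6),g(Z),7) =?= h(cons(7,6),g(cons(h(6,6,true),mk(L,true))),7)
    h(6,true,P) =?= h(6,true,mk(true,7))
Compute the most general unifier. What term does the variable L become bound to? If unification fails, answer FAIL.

Decompose g/1: h(g(2),L,g(true)) =?= h(g(2),cons(P,g(6)),g(true)).
Decompose h/3: g(2) =?= g(2),  L =?= cons(P,g(6)),  g(true) =?= g(true).
Delete trivial equation g(2) =?= g(2).
Bind L := cons(P,g(6)); substituting into the one remaining equation that mentions L gives: h(cons(7,6),g(Z),7) =?= h(cons(7,6),g(cons(h(6,6,true),mk(cons(P,g(6)),true))),7).
Delete trivial equation g(true) =?= g(true).
Decompose h/3: cons(7,6) =?= cons(7,6),  g(Z) =?= g(cons(h(6,6,true),mk(cons(P,g(6)),true))),  7 =?= 7.
Delete trivial equation cons(7,6) =?= cons(7,6).
Decompose g/1: Z =?= cons(h(6,6,true),mk(cons(P,g(6)),true)).
Bind Z := cons(h(6,6,true),mk(cons(P,g(6)),true)); no other remaining equation mentions Z.
Delete trivial equation 7 =?= 7.
Decompose h/3: 6 =?= 6,  true =?= true,  P =?= mk(true,7).
Delete trivial equation 6 =?= 6.
Delete trivial equation true =?= true.
Bind P := mk(true,7). Substituting into the earlier bindings gives L := cons(mk(true,7),g(6)), Z := cons(h(6,6,true),mk(cons(mk(true,7),g(6)),true)).
MGU = { L ↦ cons(mk(true,7),g(6)), Z ↦ cons(h(6,6,true),mk(cons(mk(true,7),g(6)),true)), P ↦ mk(true,7) }, so L ↦ cons(mk(true,7),g(6)).

cons(mk(true,7),g(6))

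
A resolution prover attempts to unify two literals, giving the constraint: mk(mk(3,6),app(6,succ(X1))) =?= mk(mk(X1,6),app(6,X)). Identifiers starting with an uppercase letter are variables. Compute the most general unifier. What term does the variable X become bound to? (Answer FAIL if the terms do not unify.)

Decompose mk/2: mk(3,6) =?= mk(X1,6),  app(6,succ(X1)) =?= app(6,X).
Decompose mk/2: 3 =?= X1,  6 =?= 6.
Bind X1 := 3; substituting into the one remaining equation that mentions X1 gives: app(6,succ(3)) =?= app(6,X).
Delete trivial equation 6 =?= 6.
Decompose app/2: 6 =?= 6,  succ(3) =?= X.
Delete trivial equation 6 =?= 6.
Bind X := succ(3).
MGU = { X1 := 3, X := succ(3) }, so X := succ(3).

succ(3)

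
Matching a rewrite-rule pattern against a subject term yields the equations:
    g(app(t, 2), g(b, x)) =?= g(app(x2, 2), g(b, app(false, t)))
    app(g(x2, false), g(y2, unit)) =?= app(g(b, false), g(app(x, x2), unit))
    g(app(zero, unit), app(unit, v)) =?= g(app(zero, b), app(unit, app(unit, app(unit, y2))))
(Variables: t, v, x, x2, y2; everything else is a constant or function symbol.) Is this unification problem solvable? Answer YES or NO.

Decompose g/2: app(t, 2) =?= app(x2, 2),  g(b, x) =?= g(b, app(false, t)).
Decompose app/2: t =?= x2,  2 =?= 2.
Bind t := x2; substituting into the one remaining equation that mentions t gives: g(b, x) =?= g(b, app(false, x2)).
Delete trivial equation 2 =?= 2.
Decompose g/2: b =?= b,  x =?= app(false, x2).
Delete trivial equation b =?= b.
Bind x := app(false, x2); substituting into the one remaining equation that mentions x gives: app(g(x2, false), g(y2, unit)) =?= app(g(b, false), g(app(app(false, x2), x2), unit)).
Decompose app/2: g(x2, false) =?= g(b, false),  g(y2, unit) =?= g(app(app(false, x2), x2), unit).
Decompose g/2: x2 =?= b,  false =?= false.
Bind x2 := b; substituting into the one remaining equation that mentions x2 gives: g(y2, unit) =?= g(app(app(false, b), b), unit). Substituting into the earlier bindings gives t := b, x := app(false, b).
Delete trivial equation false =?= false.
Decompose g/2: y2 =?= app(app(false, b), b),  unit =?= unit.
Bind y2 := app(app(false, b), b); substituting into the one remaining equation that mentions y2 gives: g(app(zero, unit), app(unit, v)) =?= g(app(zero, b), app(unit, app(unit, app(unit, app(app(false, b), b))))).
Delete trivial equation unit =?= unit.
Decompose g/2: app(zero, unit) =?= app(zero, b),  app(unit, v) =?= app(unit, app(unit, app(unit, app(app(false, b), b)))).
Decompose app/2: zero =?= zero,  unit =?= b.
Delete trivial equation zero =?= zero.
Clash: constants unit and b differ; no unifier exists.

NO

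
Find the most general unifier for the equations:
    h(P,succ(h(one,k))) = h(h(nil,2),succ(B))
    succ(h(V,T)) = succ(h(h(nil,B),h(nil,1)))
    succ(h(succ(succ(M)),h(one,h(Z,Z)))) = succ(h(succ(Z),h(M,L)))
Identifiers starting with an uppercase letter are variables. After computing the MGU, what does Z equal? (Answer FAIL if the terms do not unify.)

Decompose h/2: P = h(nil,2),  succ(h(one,k)) = succ(B).
Bind P := h(nil,2); no other remaining equation mentions P.
Decompose succ/1: h(one,k) = B.
Bind B := h(one,k); substituting into the one remaining equation that mentions B gives: succ(h(V,T)) = succ(h(h(nil,h(one,k)),h(nil,1))).
Decompose succ/1: h(V,T) = h(h(nil,h(one,k)),h(nil,1)).
Decompose h/2: V = h(nil,h(one,k)),  T = h(nil,1).
Bind V := h(nil,h(one,k)); no other remaining equation mentions V.
Bind T := h(nil,1); no other remaining equation mentions T.
Decompose succ/1: h(succ(succ(M)),h(one,h(Z,Z))) = h(succ(Z),h(M,L)).
Decompose h/2: succ(succ(M)) = succ(Z),  h(one,h(Z,Z)) = h(M,L).
Decompose succ/1: succ(M) = Z.
Bind Z := succ(M); substituting into the remaining equation gives: h(one,h(succ(M),succ(M))) = h(M,L).
Decompose h/2: one = M,  h(succ(M),succ(M)) = L.
Bind M := one; substituting into the remaining equation gives: h(succ(one),succ(one)) = L. Substituting into the earlier binding gives Z := succ(one).
Bind L := h(succ(one),succ(one)).
MGU = { P := h(nil,2), B := h(one,k), V := h(nil,h(one,k)), T := h(nil,1), Z := succ(one), M := one, L := h(succ(one),succ(one)) }, so Z := succ(one).

succ(one)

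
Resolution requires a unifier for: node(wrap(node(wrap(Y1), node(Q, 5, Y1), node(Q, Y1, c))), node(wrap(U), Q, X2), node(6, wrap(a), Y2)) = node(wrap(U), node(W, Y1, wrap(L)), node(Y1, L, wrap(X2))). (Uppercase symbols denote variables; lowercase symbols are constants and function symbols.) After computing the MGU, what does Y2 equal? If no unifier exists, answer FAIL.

wrap(wrap(wrap(a)))

Decompose node/3: wrap(node(wrap(Y1), node(Q, 5, Y1), node(Q, Y1, c))) = wrap(U),  node(wrap(U), Q, X2) = node(W, Y1, wrap(L)),  node(6, wrap(a), Y2) = node(Y1, L, wrap(X2)).
Decompose wrap/1: node(wrap(Y1), node(Q, 5, Y1), node(Q, Y1, c)) = U.
Bind U := node(wrap(Y1), node(Q, 5, Y1), node(Q, Y1, c)); substituting into the one remaining equation that mentions U gives: node(wrap(node(wrap(Y1), node(Q, 5, Y1), node(Q, Y1, c))), Q, X2) = node(W, Y1, wrap(L)).
Decompose node/3: wrap(node(wrap(Y1), node(Q, 5, Y1), node(Q, Y1, c))) = W,  Q = Y1,  X2 = wrap(L).
Bind W := wrap(node(wrap(Y1), node(Q, 5, Y1), node(Q, Y1, c))); no other remaining equation mentions W.
Bind Q := Y1; no other remaining equation mentions Q. Substituting into the earlier bindings gives U := node(wrap(Y1), node(Y1, 5, Y1), node(Y1, Y1, c)), W := wrap(node(wrap(Y1), node(Y1, 5, Y1), node(Y1, Y1, c))).
Bind X2 := wrap(L); substituting into the remaining equation gives: node(6, wrap(a), Y2) = node(Y1, L, wrap(wrap(L))).
Decompose node/3: 6 = Y1,  wrap(a) = L,  Y2 = wrap(wrap(L)).
Bind Y1 := 6; no other remaining equation mentions Y1. Substituting into the earlier bindings gives U := node(wrap(6), node(6, 5, 6), node(6, 6, c)), W := wrap(node(wrap(6), node(6, 5, 6), node(6, 6, c))), Q := 6.
Bind L := wrap(a); substituting into the remaining equation gives: Y2 = wrap(wrap(wrap(a))). Substituting into the earlier binding gives X2 := wrap(wrap(a)).
Bind Y2 := wrap(wrap(wrap(a))).
MGU = { U ↦ node(wrap(6), node(6, 5, 6), node(6, 6, c)), W ↦ wrap(node(wrap(6), node(6, 5, 6), node(6, 6, c))), Q ↦ 6, X2 ↦ wrap(wrap(a)), Y1 ↦ 6, L ↦ wrap(a), Y2 ↦ wrap(wrap(wrap(a))) }, so Y2 ↦ wrap(wrap(wrap(a))).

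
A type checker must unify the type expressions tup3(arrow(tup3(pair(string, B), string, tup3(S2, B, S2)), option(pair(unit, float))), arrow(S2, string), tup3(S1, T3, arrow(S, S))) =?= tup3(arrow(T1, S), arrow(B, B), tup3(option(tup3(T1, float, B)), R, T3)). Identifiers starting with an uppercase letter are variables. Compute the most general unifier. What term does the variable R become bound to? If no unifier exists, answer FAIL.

arrow(option(pair(unit, float)), option(pair(unit, float)))

Decompose tup3/3: arrow(tup3(pair(string, B), string, tup3(S2, B, S2)), option(pair(unit, float))) =?= arrow(T1, S),  arrow(S2, string) =?= arrow(B, B),  tup3(S1, T3, arrow(S, S)) =?= tup3(option(tup3(T1, float, B)), R, T3).
Decompose arrow/2: tup3(pair(string, B), string, tup3(S2, B, S2)) =?= T1,  option(pair(unit, float)) =?= S.
Bind T1 := tup3(pair(string, B), string, tup3(S2, B, S2)); substituting into the one remaining equation that mentions T1 gives: tup3(S1, T3, arrow(S, S)) =?= tup3(option(tup3(tup3(pair(string, B), string, tup3(S2, B, S2)), float, B)), R, T3).
Bind S := option(pair(unit, float)); substituting into the one remaining equation that mentions S gives: tup3(S1, T3, arrow(option(pair(unit, float)), option(pair(unit, float)))) =?= tup3(option(tup3(tup3(pair(string, B), string, tup3(S2, B, S2)), float, B)), R, T3).
Decompose arrow/2: S2 =?= B,  string =?= B.
Bind S2 := B; substituting into the one remaining equation that mentions S2 gives: tup3(S1, T3, arrow(option(pair(unit, float)), option(pair(unit, float)))) =?= tup3(option(tup3(tup3(pair(string, B), string, tup3(B, B, B)), float, B)), R, T3). Substituting into the earlier binding gives T1 := tup3(pair(string, B), string, tup3(B, B, B)).
Bind B := string; substituting into the remaining equation gives: tup3(S1, T3, arrow(option(pair(unit, float)), option(pair(unit, float)))) =?= tup3(option(tup3(tup3(pair(string, string), string, tup3(string, string, string)), float, string)), R, T3). Substituting into the earlier bindings gives T1 := tup3(pair(string, string), string, tup3(string, string, string)), S2 := string.
Decompose tup3/3: S1 =?= option(tup3(tup3(pair(string, string), string, tup3(string, string, string)), float, string)),  T3 =?= R,  arrow(option(pair(unit, float)), option(pair(unit, float))) =?= T3.
Bind S1 := option(tup3(tup3(pair(string, string), string, tup3(string, string, string)), float, string)); no other remaining equation mentions S1.
Bind T3 := R; substituting into the remaining equation gives: arrow(option(pair(unit, float)), option(pair(unit, float))) =?= R.
Bind R := arrow(option(pair(unit, float)), option(pair(unit, float))). Substituting into the earlier binding gives T3 := arrow(option(pair(unit, float)), option(pair(unit, float))).
MGU = { T1 ↦ tup3(pair(string, string), string, tup3(string, string, string)), S ↦ option(pair(unit, float)), S2 ↦ string, B ↦ string, S1 ↦ option(tup3(tup3(pair(string, string), string, tup3(string, string, string)), float, string)), T3 ↦ arrow(option(pair(unit, float)), option(pair(unit, float))), R ↦ arrow(option(pair(unit, float)), option(pair(unit, float))) }, so R ↦ arrow(option(pair(unit, float)), option(pair(unit, float))).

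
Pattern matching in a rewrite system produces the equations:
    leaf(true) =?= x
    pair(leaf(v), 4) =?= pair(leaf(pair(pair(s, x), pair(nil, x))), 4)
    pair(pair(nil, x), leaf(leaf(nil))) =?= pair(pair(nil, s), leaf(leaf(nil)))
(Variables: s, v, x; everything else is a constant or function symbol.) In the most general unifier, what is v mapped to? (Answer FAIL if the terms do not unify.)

pair(pair(leaf(true), leaf(true)), pair(nil, leaf(true)))

Bind x := leaf(true); substituting into the remaining equations gives: pair(leaf(v), 4) =?= pair(leaf(pair(pair(s, leaf(true)), pair(nil, leaf(true)))), 4),  pair(pair(nil, leaf(true)), leaf(leaf(nil))) =?= pair(pair(nil, s), leaf(leaf(nil))).
Decompose pair/2: leaf(v) =?= leaf(pair(pair(s, leaf(true)), pair(nil, leaf(true)))),  4 =?= 4.
Decompose leaf/1: v =?= pair(pair(s, leaf(true)), pair(nil, leaf(true))).
Bind v := pair(pair(s, leaf(true)), pair(nil, leaf(true))); no other remaining equation mentions v.
Delete trivial equation 4 =?= 4.
Decompose pair/2: pair(nil, leaf(true)) =?= pair(nil, s),  leaf(leaf(nil)) =?= leaf(leaf(nil)).
Decompose pair/2: nil =?= nil,  leaf(true) =?= s.
Delete trivial equation nil =?= nil.
Bind s := leaf(true); no other remaining equation mentions s. Substituting into the earlier binding gives v := pair(pair(leaf(true), leaf(true)), pair(nil, leaf(true))).
Delete trivial equation leaf(leaf(nil)) =?= leaf(leaf(nil)).
MGU = { x := leaf(true), v := pair(pair(leaf(true), leaf(true)), pair(nil, leaf(true))), s := leaf(true) }, so v := pair(pair(leaf(true), leaf(true)), pair(nil, leaf(true))).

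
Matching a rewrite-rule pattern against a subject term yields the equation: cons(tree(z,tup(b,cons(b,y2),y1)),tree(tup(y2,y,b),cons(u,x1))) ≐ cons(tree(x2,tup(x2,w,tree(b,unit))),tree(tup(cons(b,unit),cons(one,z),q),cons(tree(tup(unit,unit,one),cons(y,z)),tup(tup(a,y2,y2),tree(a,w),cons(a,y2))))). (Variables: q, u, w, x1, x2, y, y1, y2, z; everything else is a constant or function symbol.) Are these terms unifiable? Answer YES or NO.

Decompose cons/2: tree(z,tup(b,cons(b,y2),y1)) ≐ tree(x2,tup(x2,w,tree(b,unit))),  tree(tup(y2,y,b),cons(u,x1)) ≐ tree(tup(cons(b,unit),cons(one,z),q),cons(tree(tup(unit,unit,one),cons(y,z)),tup(tup(a,y2,y2),tree(a,w),cons(a,y2)))).
Decompose tree/2: z ≐ x2,  tup(b,cons(b,y2),y1) ≐ tup(x2,w,tree(b,unit)).
Bind z := x2; substituting into the one remaining equation that mentions z gives: tree(tup(y2,y,b),cons(u,x1)) ≐ tree(tup(cons(b,unit),cons(one,x2),q),cons(tree(tup(unit,unit,one),cons(y,x2)),tup(tup(a,y2,y2),tree(a,w),cons(a,y2)))).
Decompose tup/3: b ≐ x2,  cons(b,y2) ≐ w,  y1 ≐ tree(b,unit).
Bind x2 := b; substituting into the one remaining equation that mentions x2 gives: tree(tup(y2,y,b),cons(u,x1)) ≐ tree(tup(cons(b,unit),cons(one,b),q),cons(tree(tup(unit,unit,one),cons(y,b)),tup(tup(a,y2,y2),tree(a,w),cons(a,y2)))). Substituting into the earlier binding gives z := b.
Bind w := cons(b,y2); substituting into the one remaining equation that mentions w gives: tree(tup(y2,y,b),cons(u,x1)) ≐ tree(tup(cons(b,unit),cons(one,b),q),cons(tree(tup(unit,unit,one),cons(y,b)),tup(tup(a,y2,y2),tree(a,cons(b,y2)),cons(a,y2)))).
Bind y1 := tree(b,unit); no other remaining equation mentions y1.
Decompose tree/2: tup(y2,y,b) ≐ tup(cons(b,unit),cons(one,b),q),  cons(u,x1) ≐ cons(tree(tup(unit,unit,one),cons(y,b)),tup(tup(a,y2,y2),tree(a,cons(b,y2)),cons(a,y2))).
Decompose tup/3: y2 ≐ cons(b,unit),  y ≐ cons(one,b),  b ≐ q.
Bind y2 := cons(b,unit); substituting into the one remaining equation that mentions y2 gives: cons(u,x1) ≐ cons(tree(tup(unit,unit,one),cons(y,b)),tup(tup(a,cons(b,unit),cons(b,unit)),tree(a,cons(b,cons(b,unit))),cons(a,cons(b,unit)))). Substituting into the earlier binding gives w := cons(b,cons(b,unit)).
Bind y := cons(one,b); substituting into the one remaining equation that mentions y gives: cons(u,x1) ≐ cons(tree(tup(unit,unit,one),cons(cons(one,b),b)),tup(tup(a,cons(b,unit),cons(b,unit)),tree(a,cons(b,cons(b,unit))),cons(a,cons(b,unit)))).
Bind q := b; no other remaining equation mentions q.
Decompose cons/2: u ≐ tree(tup(unit,unit,one),cons(cons(one,b),b)),  x1 ≐ tup(tup(a,cons(b,unit),cons(b,unit)),tree(a,cons(b,cons(b,unit))),cons(a,cons(b,unit))).
Bind u := tree(tup(unit,unit,one),cons(cons(one,b),b)); no other remaining equation mentions u.
Bind x1 := tup(tup(a,cons(b,unit),cons(b,unit)),tree(a,cons(b,cons(b,unit))),cons(a,cons(b,unit))).
No equations remain and no clash or occurs-check failure arose, so a unifier exists.

YES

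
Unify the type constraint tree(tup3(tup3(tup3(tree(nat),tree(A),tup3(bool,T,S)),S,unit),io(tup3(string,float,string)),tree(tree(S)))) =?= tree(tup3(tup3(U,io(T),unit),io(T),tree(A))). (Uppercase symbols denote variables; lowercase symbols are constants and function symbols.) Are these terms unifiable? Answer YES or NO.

YES

Decompose tree/1: tup3(tup3(tup3(tree(nat),tree(A),tup3(bool,T,S)),S,unit),io(tup3(string,float,string)),tree(tree(S))) =?= tup3(tup3(U,io(T),unit),io(T),tree(A)).
Decompose tup3/3: tup3(tup3(tree(nat),tree(A),tup3(bool,T,S)),S,unit) =?= tup3(U,io(T),unit),  io(tup3(string,float,string)) =?= io(T),  tree(tree(S)) =?= tree(A).
Decompose tup3/3: tup3(tree(nat),tree(A),tup3(bool,T,S)) =?= U,  S =?= io(T),  unit =?= unit.
Bind U := tup3(tree(nat),tree(A),tup3(bool,T,S)); no other remaining equation mentions U.
Bind S := io(T); substituting into the one remaining equation that mentions S gives: tree(tree(io(T))) =?= tree(A). Substituting into the earlier binding gives U := tup3(tree(nat),tree(A),tup3(bool,T,io(T))).
Delete trivial equation unit =?= unit.
Decompose io/1: tup3(string,float,string) =?= T.
Bind T := tup3(string,float,string); substituting into the remaining equation gives: tree(tree(io(tup3(string,float,string)))) =?= tree(A). Substituting into the earlier bindings gives U := tup3(tree(nat),tree(A),tup3(bool,tup3(string,float,string),io(tup3(string,float,string)))), S := io(tup3(string,float,string)).
Decompose tree/1: tree(io(tup3(string,float,string))) =?= A.
Bind A := tree(io(tup3(string,float,string))). Substituting into the earlier binding gives U := tup3(tree(nat),tree(tree(io(tup3(string,float,string)))),tup3(bool,tup3(string,float,string),io(tup3(string,float,string)))).
No equations remain and no clash or occurs-check failure arose, so a unifier exists.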